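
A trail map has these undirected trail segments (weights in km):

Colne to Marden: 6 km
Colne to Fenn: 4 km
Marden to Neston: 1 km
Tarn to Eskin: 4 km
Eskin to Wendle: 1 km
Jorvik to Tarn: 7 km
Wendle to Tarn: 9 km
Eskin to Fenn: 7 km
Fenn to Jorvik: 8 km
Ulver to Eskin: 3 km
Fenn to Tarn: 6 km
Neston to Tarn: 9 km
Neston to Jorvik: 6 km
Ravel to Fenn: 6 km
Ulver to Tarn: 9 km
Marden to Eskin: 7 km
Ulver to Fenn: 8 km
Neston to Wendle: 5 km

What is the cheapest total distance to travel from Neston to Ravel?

17 km

Candidate routes:
Neston → Marden → Colne → Fenn → Ravel: 1+6+4+6 = 17
Neston → Wendle → Eskin → Fenn → Ravel: 5+1+7+6 = 19
Neston → Marden → Eskin → Fenn → Ravel: 1+7+7+6 = 21
Neston → Jorvik → Fenn → Ravel: 6+8+6 = 20
The minimum is 17 km via Neston → Marden → Colne → Fenn → Ravel.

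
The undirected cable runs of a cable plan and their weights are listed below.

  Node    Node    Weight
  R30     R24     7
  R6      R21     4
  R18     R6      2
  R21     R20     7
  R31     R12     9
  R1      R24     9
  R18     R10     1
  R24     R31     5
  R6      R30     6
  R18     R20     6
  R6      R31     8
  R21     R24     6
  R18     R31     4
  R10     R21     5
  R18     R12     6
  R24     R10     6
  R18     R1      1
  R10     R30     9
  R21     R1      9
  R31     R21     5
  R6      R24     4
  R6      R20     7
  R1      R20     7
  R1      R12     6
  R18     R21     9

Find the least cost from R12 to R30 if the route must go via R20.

Shortest R12→R20: R12 → R18 → R20 = 12
Shortest R20→R30: R20 → R6 → R30 = 13
Total via R20: 12 + 13 = 25.

25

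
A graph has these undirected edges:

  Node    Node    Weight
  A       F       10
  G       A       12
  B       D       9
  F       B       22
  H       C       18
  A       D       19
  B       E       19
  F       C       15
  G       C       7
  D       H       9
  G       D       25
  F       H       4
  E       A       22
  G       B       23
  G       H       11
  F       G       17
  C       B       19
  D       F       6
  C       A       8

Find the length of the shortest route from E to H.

Settle nodes by increasing distance from E:
E: 0
B: 19  (via E)
A: 22  (via E)
D: 28  (via B)
C: 30  (via A)
F: 32  (via A)
G: 34  (via A)
H: 36  (via F)
Shortest route: E → A → F → H = 36.

36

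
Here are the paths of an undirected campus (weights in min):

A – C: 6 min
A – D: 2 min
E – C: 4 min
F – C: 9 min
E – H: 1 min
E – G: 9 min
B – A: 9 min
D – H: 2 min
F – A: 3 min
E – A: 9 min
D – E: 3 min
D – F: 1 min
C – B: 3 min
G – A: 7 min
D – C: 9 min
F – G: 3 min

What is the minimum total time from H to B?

8 min

Enumerating some paths:
H–D–E–C–B: 2+3+4+3 = 12
H–E–C–B: 1+4+3 = 8
The minimum is 8 min via H–E–C–B.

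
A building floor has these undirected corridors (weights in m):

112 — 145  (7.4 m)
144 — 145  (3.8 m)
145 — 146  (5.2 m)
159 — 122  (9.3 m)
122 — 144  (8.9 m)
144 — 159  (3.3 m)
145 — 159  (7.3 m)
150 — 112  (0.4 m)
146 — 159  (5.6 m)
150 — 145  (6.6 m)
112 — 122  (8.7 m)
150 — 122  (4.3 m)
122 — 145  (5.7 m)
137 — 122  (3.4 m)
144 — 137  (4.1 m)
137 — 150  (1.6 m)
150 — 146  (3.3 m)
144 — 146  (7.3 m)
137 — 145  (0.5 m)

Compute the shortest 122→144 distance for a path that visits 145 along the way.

7.7 m

Best 122 to 145: 122–137–145 costing 3.9
Best 145 to 144: 145–144 costing 3.8
Total via 145: 3.9 + 3.8 = 7.7 m.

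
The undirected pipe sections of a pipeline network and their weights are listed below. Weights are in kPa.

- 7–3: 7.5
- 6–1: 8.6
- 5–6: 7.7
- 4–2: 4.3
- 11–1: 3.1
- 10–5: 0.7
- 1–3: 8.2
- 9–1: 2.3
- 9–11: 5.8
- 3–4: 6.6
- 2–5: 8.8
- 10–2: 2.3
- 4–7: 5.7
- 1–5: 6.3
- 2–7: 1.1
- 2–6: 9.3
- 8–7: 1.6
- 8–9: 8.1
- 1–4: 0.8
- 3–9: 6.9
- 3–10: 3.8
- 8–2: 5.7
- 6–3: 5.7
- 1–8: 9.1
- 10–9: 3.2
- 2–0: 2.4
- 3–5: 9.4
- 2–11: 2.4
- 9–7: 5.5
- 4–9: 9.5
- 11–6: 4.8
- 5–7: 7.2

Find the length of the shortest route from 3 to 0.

8.5 kPa

Enumerating some paths:
3 - 7 - 2 - 0: 7.5+1.1+2.4 = 11
3 - 10 - 2 - 0: 3.8+2.3+2.4 = 8.5
Cheapest is 3 - 10 - 2 - 0 at 8.5 kPa.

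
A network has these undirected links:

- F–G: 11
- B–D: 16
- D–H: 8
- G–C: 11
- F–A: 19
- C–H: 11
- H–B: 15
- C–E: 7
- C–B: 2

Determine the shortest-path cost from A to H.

52

Settle nodes by increasing distance from A:
A: 0
F: 19  (via A)
G: 30  (via F)
C: 41  (via G)
B: 43  (via C)
E: 48  (via C)
H: 52  (via C)
Shortest route: A–F–G–C–H = 52.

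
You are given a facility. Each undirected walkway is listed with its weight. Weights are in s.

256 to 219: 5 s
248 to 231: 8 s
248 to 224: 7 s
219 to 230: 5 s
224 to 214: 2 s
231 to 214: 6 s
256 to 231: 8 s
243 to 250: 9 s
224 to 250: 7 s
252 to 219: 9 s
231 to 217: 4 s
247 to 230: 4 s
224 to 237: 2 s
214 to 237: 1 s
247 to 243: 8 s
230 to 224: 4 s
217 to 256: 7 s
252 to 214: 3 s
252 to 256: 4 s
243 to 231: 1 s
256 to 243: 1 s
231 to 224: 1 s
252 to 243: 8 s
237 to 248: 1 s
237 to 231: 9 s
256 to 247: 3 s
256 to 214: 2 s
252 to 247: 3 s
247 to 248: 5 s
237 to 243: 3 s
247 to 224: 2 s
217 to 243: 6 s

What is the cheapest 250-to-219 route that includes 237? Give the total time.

17 s

Shortest 250→237: 250 → 224 → 237 = 9
Shortest 237→219: 237 → 214 → 256 → 219 = 8
Total via 237: 9 + 8 = 17 s.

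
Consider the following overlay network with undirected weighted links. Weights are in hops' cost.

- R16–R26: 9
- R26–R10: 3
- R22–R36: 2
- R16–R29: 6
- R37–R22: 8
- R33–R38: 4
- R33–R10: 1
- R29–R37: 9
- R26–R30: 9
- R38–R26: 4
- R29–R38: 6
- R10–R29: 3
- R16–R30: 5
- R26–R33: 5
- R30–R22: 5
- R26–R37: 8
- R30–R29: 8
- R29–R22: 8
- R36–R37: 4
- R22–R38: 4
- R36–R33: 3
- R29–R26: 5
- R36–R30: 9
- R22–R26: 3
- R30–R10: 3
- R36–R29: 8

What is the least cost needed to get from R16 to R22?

Running Dijkstra from R16:
R16: 0
R30: 5  (via R16)
R29: 6  (via R16)
R10: 8  (via R30)
R33: 9  (via R10)
R26: 9  (via R16)
R22: 10  (via R30)
Shortest route: R16 → R30 → R22 = 10 hops' cost.

10 hops' cost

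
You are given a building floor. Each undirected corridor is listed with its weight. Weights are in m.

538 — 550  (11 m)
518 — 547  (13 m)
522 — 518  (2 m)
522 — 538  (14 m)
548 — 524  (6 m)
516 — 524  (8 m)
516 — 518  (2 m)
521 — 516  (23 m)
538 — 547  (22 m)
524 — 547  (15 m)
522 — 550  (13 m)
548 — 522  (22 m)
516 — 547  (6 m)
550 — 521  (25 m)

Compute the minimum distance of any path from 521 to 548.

Candidate routes:
521 → 516 → 524 → 548: 23+8+6 = 37
521 → 516 → 547 → 524 → 548: 23+6+15+6 = 50
521 → 516 → 518 → 522 → 548: 23+2+2+22 = 49
Cheapest is 521 → 516 → 524 → 548 at 37 m.

37 m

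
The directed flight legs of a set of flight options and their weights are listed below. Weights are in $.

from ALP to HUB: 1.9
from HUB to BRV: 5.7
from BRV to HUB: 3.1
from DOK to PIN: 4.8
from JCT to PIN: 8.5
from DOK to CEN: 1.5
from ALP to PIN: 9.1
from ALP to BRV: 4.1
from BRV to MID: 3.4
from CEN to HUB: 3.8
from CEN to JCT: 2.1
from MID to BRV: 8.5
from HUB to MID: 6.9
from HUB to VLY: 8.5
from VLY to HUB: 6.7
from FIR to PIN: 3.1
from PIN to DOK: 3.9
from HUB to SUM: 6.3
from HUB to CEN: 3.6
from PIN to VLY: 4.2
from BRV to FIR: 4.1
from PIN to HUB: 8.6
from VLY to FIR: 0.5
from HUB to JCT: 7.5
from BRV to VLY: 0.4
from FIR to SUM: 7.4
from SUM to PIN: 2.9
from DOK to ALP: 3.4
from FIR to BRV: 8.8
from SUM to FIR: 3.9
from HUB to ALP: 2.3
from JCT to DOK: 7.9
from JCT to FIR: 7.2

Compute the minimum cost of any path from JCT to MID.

$18.8

Candidate routes:
JCT - DOK - CEN - HUB - MID: 7.9+1.5+3.8+6.9 = 20.1
JCT - FIR - BRV - MID: 7.2+8.8+3.4 = 19.4
JCT - DOK - ALP - BRV - MID: 7.9+3.4+4.1+3.4 = 18.8
JCT - DOK - ALP - HUB - MID: 7.9+3.4+1.9+6.9 = 20.1
The minimum is $18.8 via JCT - DOK - ALP - BRV - MID.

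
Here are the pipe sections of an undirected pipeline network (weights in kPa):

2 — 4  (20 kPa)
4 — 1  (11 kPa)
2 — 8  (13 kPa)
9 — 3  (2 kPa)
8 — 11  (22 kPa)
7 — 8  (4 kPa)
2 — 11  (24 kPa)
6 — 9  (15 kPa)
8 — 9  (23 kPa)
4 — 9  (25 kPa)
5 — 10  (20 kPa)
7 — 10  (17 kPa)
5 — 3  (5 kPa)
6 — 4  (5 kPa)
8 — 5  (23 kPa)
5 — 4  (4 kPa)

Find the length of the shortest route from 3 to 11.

Candidate routes:
3 - 5 - 8 - 11: 5+23+22 = 50
3 - 9 - 8 - 11: 2+23+22 = 47
The minimum is 47 kPa via 3 - 9 - 8 - 11.

47 kPa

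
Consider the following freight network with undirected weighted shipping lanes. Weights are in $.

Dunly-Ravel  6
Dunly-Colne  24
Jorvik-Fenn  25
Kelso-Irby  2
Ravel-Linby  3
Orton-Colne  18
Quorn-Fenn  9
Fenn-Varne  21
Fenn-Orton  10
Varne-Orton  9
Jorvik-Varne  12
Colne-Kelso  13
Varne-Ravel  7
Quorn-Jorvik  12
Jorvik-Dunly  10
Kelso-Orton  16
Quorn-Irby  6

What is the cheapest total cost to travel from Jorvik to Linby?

Enumerating some paths:
Jorvik → Dunly → Ravel → Linby: 10+6+3 = 19
Jorvik → Varne → Ravel → Linby: 12+7+3 = 22
The minimum is $19 via Jorvik → Dunly → Ravel → Linby.

$19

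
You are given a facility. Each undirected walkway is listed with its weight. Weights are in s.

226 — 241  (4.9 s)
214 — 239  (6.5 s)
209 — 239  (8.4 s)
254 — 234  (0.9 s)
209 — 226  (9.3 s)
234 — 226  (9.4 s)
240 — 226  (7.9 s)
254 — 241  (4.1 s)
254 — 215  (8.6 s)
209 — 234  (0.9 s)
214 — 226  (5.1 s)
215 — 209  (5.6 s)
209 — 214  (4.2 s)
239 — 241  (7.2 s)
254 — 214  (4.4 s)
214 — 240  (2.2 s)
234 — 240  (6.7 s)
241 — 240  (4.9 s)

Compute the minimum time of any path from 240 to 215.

Running Dijkstra from 240:
240: 0
214: 2.2  (via 240)
241: 4.9  (via 240)
209: 6.4  (via 214)
254: 6.6  (via 214)
234: 6.7  (via 240)
226: 7.3  (via 214)
239: 8.7  (via 214)
215: 12  (via 209)
Shortest route: 240 → 214 → 209 → 215 = 12 s.

12 s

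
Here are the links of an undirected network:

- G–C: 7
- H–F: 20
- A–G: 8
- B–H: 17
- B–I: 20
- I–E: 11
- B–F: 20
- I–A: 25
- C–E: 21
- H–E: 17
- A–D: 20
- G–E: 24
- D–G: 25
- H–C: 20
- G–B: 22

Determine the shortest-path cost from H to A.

Enumerating some paths:
H - E - G - A: 17+24+8 = 49
H - B - G - A: 17+22+8 = 47
H - C - G - A: 20+7+8 = 35
The minimum is 35 via H - C - G - A.

35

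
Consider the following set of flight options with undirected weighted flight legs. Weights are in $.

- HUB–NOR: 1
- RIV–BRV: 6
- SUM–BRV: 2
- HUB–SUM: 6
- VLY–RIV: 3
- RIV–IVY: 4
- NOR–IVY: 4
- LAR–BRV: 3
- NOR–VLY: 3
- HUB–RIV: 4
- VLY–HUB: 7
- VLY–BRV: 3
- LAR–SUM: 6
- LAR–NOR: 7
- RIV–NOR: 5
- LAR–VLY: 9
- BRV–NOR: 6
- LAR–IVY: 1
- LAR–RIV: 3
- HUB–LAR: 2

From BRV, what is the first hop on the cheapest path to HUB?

Compare a few routes:
BRV - LAR - HUB: 3+2 = 5
BRV - VLY - NOR - HUB: 3+3+1 = 7
BRV - NOR - HUB: 6+1 = 7
BRV - SUM - HUB: 2+6 = 8
Cheapest is BRV - LAR - HUB at $5.
So from BRV the first move is to LAR.

LAR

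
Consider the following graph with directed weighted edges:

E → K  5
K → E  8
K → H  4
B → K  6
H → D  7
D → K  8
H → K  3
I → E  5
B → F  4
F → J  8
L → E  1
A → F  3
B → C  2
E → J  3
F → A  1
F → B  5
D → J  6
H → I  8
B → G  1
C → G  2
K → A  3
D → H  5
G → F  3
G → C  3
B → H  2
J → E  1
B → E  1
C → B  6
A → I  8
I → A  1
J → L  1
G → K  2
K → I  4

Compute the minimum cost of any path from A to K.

Compare a few routes:
A - F - B - E - K: 3+5+1+5 = 14
A - F - B - C - G - K: 3+5+2+2+2 = 14
A - F - B - G - K: 3+5+1+2 = 11
A - F - B - H - K: 3+5+2+3 = 13
Cheapest is A - F - B - G - K at 11.

11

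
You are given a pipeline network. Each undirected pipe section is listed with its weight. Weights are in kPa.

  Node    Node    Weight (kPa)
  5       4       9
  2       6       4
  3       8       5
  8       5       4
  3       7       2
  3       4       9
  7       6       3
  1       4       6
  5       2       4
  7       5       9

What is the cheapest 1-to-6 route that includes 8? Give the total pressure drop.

29 kPa

Best 1 to 8: 1–4–5–8 costing 19
Best 8 to 6: 8–3–7–6 costing 10
Total via 8: 19 + 10 = 29 kPa.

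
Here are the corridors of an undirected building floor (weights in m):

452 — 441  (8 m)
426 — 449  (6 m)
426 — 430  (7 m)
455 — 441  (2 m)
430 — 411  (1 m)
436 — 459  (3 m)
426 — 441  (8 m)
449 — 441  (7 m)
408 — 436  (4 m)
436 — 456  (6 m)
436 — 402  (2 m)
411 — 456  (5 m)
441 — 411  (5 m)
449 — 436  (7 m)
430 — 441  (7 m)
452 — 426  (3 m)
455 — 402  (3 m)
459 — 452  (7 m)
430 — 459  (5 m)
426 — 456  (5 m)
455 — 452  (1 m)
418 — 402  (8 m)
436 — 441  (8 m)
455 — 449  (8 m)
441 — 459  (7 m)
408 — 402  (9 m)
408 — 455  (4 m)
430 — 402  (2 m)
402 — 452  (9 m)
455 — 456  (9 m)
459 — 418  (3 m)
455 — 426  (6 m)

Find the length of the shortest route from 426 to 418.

Enumerating some paths:
426–452–459–418: 3+7+3 = 13
426–452–455–402–418: 3+1+3+8 = 15
426–430–459–418: 7+5+3 = 15
Cheapest is 426–452–459–418 at 13 m.

13 m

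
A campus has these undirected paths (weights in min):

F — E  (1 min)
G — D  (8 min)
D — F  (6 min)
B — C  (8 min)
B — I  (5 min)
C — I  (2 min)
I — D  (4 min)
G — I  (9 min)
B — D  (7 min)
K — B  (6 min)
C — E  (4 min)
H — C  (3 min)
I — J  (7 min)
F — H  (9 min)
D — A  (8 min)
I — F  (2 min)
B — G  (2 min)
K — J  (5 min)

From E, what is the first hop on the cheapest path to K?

F

Candidate routes:
E - C - I - J - K: 4+2+7+5 = 18
E - F - I - B - K: 1+2+5+6 = 14
E - F - I - J - K: 1+2+7+5 = 15
E - C - I - B - K: 4+2+5+6 = 17
The minimum is 14 min via E - F - I - B - K.
So from E the first move is to F.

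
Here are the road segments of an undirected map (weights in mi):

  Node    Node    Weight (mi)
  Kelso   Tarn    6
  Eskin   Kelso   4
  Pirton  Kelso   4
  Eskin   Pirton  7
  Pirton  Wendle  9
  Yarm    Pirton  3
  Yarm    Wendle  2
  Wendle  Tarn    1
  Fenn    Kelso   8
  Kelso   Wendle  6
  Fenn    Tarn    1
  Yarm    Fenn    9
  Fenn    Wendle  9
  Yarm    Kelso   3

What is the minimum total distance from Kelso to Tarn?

6 mi

Compare a few routes:
Kelso → Tarn: 6 = 6
Kelso → Wendle → Tarn: 6+1 = 7
Kelso → Pirton → Yarm → Wendle → Tarn: 4+3+2+1 = 10
Kelso → Fenn → Tarn: 8+1 = 9
Cheapest is Kelso → Tarn at 6 mi.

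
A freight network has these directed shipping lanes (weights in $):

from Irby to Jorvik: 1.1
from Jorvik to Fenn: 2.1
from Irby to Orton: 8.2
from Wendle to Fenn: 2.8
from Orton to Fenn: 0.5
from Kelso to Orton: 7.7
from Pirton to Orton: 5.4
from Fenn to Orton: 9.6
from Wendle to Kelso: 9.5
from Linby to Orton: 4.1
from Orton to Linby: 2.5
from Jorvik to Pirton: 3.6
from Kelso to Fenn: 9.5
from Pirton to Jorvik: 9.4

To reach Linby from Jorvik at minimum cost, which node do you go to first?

Compare a few routes:
Jorvik - Fenn - Orton - Linby: 2.1+9.6+2.5 = 14.2
Jorvik - Pirton - Orton - Linby: 3.6+5.4+2.5 = 11.5
Cheapest is Jorvik - Pirton - Orton - Linby at $11.5.
So from Jorvik the first move is to Pirton.

Pirton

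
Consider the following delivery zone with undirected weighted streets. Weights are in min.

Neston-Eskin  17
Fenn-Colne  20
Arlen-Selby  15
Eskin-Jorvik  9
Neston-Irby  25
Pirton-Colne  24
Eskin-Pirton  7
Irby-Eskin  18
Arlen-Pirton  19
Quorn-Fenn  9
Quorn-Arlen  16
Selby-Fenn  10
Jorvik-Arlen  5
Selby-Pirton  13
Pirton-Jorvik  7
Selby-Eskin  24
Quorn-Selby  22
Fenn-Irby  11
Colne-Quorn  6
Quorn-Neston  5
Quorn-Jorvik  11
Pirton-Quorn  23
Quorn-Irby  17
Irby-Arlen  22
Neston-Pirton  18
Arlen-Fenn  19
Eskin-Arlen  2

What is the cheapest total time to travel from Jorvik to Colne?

17 min

Compare a few routes:
Jorvik–Quorn–Colne: 11+6 = 17
Jorvik–Arlen–Quorn–Colne: 5+16+6 = 27
Cheapest is Jorvik–Quorn–Colne at 17 min.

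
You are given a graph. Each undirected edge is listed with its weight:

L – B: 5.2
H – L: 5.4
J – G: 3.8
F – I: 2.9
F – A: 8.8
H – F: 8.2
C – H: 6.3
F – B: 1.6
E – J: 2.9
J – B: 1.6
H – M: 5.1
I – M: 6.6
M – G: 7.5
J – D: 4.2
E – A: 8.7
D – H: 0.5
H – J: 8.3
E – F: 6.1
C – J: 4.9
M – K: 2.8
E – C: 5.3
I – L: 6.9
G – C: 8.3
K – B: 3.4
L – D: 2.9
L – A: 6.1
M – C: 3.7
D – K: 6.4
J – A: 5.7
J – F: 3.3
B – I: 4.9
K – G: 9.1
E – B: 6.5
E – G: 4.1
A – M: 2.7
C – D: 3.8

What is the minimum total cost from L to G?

Enumerating some paths:
L - H - D - J - G: 5.4+0.5+4.2+3.8 = 13.9
L - B - J - E - G: 5.2+1.6+2.9+4.1 = 13.8
L - D - J - G: 2.9+4.2+3.8 = 10.9
L - B - J - G: 5.2+1.6+3.8 = 10.6
The minimum is 10.6 via L - B - J - G.

10.6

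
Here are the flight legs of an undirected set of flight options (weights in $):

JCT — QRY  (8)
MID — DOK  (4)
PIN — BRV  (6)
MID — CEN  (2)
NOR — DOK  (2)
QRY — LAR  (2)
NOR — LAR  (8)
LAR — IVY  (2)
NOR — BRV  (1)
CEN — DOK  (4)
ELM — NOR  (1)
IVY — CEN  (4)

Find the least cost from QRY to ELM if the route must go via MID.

Best QRY to MID: QRY → LAR → IVY → CEN → MID costing 10
Best MID to ELM: MID → DOK → NOR → ELM costing 7
Total via MID: 10 + 7 = $17.

$17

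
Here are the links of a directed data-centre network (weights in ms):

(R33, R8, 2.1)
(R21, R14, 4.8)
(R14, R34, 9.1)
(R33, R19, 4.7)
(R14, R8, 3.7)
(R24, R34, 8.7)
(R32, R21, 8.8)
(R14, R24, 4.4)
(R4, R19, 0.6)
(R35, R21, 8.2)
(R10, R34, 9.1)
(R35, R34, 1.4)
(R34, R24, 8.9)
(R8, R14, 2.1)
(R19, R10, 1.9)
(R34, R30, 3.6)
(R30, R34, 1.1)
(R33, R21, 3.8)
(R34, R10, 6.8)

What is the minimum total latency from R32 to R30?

26.3 ms

Shortest distances from R32:
R32: 0
R21: 8.8  (via R32)
R14: 13.6  (via R21)
R8: 17.3  (via R14)
R24: 18  (via R14)
R34: 22.7  (via R14)
R30: 26.3  (via R34)
Shortest route: R32–R21–R14–R34–R30 = 26.3 ms.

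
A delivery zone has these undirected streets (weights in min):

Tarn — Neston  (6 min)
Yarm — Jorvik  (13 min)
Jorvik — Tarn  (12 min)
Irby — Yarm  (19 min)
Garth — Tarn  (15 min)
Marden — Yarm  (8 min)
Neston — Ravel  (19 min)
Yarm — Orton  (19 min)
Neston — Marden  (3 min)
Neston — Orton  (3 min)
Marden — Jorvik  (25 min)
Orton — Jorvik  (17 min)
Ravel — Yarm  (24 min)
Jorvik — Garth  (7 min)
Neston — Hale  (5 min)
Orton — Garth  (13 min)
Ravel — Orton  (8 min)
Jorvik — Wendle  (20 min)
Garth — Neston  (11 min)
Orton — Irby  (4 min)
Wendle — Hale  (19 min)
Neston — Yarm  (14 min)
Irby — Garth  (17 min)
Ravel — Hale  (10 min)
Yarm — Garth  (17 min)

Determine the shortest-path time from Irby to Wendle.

Enumerating some paths:
Irby–Garth–Jorvik–Wendle: 17+7+20 = 44
Irby–Orton–Jorvik–Wendle: 4+17+20 = 41
Irby–Orton–Ravel–Hale–Wendle: 4+8+10+19 = 41
Irby–Orton–Neston–Hale–Wendle: 4+3+5+19 = 31
The minimum is 31 min via Irby–Orton–Neston–Hale–Wendle.

31 min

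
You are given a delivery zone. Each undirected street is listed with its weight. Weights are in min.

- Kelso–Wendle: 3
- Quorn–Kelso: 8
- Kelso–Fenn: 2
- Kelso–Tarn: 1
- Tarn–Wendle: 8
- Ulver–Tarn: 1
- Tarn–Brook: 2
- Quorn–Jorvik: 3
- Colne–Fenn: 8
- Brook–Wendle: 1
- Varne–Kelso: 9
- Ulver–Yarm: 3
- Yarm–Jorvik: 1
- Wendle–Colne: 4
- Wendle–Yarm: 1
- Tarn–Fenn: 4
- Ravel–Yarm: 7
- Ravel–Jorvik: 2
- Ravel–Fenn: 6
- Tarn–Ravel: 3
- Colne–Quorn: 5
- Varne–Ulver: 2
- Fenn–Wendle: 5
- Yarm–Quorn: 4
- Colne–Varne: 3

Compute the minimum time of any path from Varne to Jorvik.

6 min

Compare a few routes:
Varne → Ulver → Yarm → Jorvik: 2+3+1 = 6
Varne → Ulver → Tarn → Brook → Wendle → Yarm → Jorvik: 2+1+2+1+1+1 = 8
The minimum is 6 min via Varne → Ulver → Yarm → Jorvik.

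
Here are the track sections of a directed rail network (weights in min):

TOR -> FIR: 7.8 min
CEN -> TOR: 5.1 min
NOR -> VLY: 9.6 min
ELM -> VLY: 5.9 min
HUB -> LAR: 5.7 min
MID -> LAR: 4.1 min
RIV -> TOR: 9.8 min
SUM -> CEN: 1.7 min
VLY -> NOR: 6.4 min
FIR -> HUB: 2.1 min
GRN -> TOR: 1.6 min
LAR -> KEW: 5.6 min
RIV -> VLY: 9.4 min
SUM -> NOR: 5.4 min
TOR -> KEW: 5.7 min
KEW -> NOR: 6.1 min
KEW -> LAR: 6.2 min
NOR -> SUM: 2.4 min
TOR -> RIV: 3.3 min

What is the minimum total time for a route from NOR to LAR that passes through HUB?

Shortest NOR→HUB: NOR → SUM → CEN → TOR → FIR → HUB = 19.1
Best HUB to LAR: HUB → LAR costing 5.7
Total via HUB: 19.1 + 5.7 = 24.8 min.

24.8 min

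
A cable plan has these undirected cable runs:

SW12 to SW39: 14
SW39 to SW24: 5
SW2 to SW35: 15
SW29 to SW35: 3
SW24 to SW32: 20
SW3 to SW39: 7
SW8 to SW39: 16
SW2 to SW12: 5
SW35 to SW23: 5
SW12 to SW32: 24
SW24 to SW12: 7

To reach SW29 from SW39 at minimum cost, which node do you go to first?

SW24

Candidate routes:
SW39 - SW12 - SW2 - SW35 - SW29: 14+5+15+3 = 37
SW39 - SW24 - SW12 - SW2 - SW35 - SW29: 5+7+5+15+3 = 35
Cheapest is SW39 - SW24 - SW12 - SW2 - SW35 - SW29 at 35.
So from SW39 the first move is to SW24.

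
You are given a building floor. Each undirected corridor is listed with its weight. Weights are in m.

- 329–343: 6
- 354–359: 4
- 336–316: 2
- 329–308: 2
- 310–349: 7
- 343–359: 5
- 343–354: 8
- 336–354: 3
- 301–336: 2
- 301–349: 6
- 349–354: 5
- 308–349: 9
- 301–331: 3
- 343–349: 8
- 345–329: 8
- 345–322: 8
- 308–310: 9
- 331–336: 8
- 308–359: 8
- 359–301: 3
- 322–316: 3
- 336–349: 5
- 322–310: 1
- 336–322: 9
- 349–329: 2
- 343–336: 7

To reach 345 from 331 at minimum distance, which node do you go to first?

301

Candidate routes:
331 → 301 → 336 → 349 → 329 → 345: 3+2+5+2+8 = 20
331 → 336 → 316 → 322 → 345: 8+2+3+8 = 21
331 → 301 → 336 → 316 → 322 → 345: 3+2+2+3+8 = 18
331 → 301 → 349 → 329 → 345: 3+6+2+8 = 19
Cheapest is 331 → 301 → 336 → 316 → 322 → 345 at 18 m.
So from 331 the first move is to 301.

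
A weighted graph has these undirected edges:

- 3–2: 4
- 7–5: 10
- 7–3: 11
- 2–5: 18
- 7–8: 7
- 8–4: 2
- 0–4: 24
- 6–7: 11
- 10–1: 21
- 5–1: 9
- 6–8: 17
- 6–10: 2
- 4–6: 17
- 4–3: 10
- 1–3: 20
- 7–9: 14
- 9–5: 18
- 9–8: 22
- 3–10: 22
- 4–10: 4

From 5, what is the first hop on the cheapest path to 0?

Candidate routes:
5–7–8–4–0: 10+7+2+24 = 43
5–2–3–4–0: 18+4+10+24 = 56
5–7–3–4–0: 10+11+10+24 = 55
5–7–6–10–4–0: 10+11+2+4+24 = 51
Cheapest is 5–7–8–4–0 at 43.
So from 5 the first move is to 7.

7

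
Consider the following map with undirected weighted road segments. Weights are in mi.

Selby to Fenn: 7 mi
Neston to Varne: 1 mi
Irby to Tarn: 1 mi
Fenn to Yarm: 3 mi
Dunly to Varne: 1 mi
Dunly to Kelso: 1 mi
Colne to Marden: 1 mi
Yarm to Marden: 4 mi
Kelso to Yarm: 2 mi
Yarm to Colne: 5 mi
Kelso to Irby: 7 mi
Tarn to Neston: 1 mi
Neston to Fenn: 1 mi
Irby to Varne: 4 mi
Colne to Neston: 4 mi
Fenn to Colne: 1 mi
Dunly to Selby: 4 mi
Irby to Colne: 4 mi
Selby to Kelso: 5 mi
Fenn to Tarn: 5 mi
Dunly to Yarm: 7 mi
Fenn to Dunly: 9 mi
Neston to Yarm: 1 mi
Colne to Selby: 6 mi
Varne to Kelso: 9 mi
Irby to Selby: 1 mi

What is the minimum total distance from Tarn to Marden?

Running Dijkstra from Tarn:
Tarn: 0
Neston: 1  (via Tarn)
Irby: 1  (via Tarn)
Yarm: 2  (via Neston)
Varne: 2  (via Neston)
Selby: 2  (via Irby)
Fenn: 2  (via Neston)
Colne: 3  (via Fenn)
Dunly: 3  (via Varne)
Kelso: 4  (via Yarm)
Marden: 4  (via Colne)
Shortest route: Tarn–Neston–Fenn–Colne–Marden = 4 mi.

4 mi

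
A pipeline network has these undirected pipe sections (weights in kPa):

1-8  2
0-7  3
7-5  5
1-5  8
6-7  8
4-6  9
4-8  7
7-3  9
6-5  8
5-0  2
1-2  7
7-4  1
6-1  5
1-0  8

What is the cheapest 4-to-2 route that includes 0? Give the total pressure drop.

Best 4 to 0: 4 → 7 → 0 costing 4
Shortest 0→2: 0 → 1 → 2 = 15
Total via 0: 4 + 15 = 19 kPa.

19 kPa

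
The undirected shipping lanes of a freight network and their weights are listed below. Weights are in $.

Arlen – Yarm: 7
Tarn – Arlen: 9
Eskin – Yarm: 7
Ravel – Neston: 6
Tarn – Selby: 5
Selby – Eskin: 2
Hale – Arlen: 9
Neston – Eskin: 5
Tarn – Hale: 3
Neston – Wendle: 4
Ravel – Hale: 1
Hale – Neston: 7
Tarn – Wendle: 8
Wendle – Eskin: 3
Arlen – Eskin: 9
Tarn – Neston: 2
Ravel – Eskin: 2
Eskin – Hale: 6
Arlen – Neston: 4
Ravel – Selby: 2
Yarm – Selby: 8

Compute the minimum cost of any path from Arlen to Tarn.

Running Dijkstra from Arlen:
Arlen: 0
Neston: 4  (via Arlen)
Tarn: 6  (via Neston)
Shortest route: Arlen → Neston → Tarn = $6.

$6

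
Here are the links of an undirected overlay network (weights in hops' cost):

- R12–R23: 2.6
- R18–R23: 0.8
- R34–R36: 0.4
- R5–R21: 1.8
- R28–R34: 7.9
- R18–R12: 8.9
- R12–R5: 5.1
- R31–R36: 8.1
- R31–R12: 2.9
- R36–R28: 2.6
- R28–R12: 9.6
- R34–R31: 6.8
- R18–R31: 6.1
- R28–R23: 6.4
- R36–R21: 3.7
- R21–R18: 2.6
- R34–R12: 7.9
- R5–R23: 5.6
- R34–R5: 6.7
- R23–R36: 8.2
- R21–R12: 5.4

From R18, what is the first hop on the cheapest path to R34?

Enumerating some paths:
R18 → R23 → R36 → R34: 0.8+8.2+0.4 = 9.4
R18 → R21 → R36 → R34: 2.6+3.7+0.4 = 6.7
Cheapest is R18 → R21 → R36 → R34 at 6.7 hops' cost.
So from R18 the first move is to R21.

R21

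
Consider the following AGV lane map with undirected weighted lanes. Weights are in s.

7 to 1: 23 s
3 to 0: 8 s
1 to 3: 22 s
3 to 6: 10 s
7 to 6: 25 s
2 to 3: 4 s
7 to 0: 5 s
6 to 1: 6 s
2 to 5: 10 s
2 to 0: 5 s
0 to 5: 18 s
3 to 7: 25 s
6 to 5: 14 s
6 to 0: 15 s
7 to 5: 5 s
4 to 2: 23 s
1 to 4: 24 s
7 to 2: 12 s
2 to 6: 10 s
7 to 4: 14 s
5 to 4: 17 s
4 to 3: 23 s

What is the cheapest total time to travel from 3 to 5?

Enumerating some paths:
3 - 0 - 7 - 5: 8+5+5 = 18
3 - 2 - 5: 4+10 = 14
The minimum is 14 s via 3 - 2 - 5.

14 s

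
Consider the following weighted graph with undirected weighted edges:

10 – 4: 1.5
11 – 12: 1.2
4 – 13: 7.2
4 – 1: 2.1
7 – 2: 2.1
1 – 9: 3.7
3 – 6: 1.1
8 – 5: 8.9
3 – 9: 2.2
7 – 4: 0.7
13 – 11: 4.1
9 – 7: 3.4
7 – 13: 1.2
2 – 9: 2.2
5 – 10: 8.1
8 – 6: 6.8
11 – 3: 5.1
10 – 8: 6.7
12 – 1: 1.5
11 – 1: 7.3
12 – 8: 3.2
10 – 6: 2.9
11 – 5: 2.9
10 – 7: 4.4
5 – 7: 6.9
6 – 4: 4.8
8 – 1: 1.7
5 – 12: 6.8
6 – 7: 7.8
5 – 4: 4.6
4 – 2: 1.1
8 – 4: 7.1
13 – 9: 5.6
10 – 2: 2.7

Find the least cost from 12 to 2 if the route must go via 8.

Best 12 to 8: 12 → 8 costing 3.2
Best 8 to 2: 8 → 1 → 4 → 2 costing 4.9
Total via 8: 3.2 + 4.9 = 8.1.

8.1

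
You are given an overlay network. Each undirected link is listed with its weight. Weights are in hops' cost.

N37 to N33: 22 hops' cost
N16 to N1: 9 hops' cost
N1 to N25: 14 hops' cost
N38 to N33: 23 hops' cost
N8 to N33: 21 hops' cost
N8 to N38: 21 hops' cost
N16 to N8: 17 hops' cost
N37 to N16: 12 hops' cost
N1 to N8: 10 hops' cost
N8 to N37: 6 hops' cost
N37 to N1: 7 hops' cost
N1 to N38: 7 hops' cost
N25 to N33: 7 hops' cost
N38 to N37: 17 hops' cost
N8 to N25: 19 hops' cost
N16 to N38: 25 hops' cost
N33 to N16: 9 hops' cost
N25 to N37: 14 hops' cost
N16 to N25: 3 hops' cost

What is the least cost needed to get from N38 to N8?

17 hops' cost

Compare a few routes:
N38 - N8: 21 = 21
N38 - N1 - N37 - N8: 7+7+6 = 20
N38 - N1 - N8: 7+10 = 17
The minimum is 17 hops' cost via N38 - N1 - N8.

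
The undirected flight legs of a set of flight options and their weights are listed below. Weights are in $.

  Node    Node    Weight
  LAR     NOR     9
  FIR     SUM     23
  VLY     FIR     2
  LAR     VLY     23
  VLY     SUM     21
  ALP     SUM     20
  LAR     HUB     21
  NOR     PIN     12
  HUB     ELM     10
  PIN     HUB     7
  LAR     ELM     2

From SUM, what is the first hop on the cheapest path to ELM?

VLY

Enumerating some paths:
SUM → VLY → LAR → HUB → ELM: 21+23+21+10 = 75
SUM → VLY → LAR → ELM: 21+23+2 = 46
SUM → FIR → VLY → LAR → ELM: 23+2+23+2 = 50
Cheapest is SUM → VLY → LAR → ELM at $46.
So from SUM the first move is to VLY.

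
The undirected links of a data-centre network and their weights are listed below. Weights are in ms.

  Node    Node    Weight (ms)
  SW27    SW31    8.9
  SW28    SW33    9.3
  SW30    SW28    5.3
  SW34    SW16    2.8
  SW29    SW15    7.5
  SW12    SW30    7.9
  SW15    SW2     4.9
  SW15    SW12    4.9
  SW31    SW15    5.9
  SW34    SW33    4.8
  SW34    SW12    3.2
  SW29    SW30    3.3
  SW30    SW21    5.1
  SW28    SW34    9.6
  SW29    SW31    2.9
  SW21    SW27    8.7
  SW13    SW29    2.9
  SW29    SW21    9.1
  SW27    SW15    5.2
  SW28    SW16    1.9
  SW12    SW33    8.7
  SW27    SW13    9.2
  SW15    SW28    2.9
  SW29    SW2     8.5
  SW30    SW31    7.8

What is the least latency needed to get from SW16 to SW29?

10.5 ms

Running Dijkstra from SW16:
SW16: 0
SW28: 1.9  (via SW16)
SW34: 2.8  (via SW16)
SW15: 4.8  (via SW28)
SW12: 6  (via SW34)
SW30: 7.2  (via SW28)
SW33: 7.6  (via SW34)
SW2: 9.7  (via SW15)
SW27: 10  (via SW15)
SW29: 10.5  (via SW30)
Shortest route: SW16–SW28–SW30–SW29 = 10.5 ms.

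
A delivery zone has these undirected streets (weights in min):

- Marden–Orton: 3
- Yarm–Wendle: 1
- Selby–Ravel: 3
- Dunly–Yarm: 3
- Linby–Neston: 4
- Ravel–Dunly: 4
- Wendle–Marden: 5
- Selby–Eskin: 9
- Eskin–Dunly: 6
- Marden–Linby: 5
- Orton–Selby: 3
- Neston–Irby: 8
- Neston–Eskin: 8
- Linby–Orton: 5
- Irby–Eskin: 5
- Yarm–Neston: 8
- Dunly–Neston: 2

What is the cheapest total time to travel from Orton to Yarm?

9 min

Enumerating some paths:
Orton → Selby → Ravel → Dunly → Yarm: 3+3+4+3 = 13
Orton → Linby → Neston → Dunly → Yarm: 5+4+2+3 = 14
Orton → Marden → Wendle → Yarm: 3+5+1 = 9
The minimum is 9 min via Orton → Marden → Wendle → Yarm.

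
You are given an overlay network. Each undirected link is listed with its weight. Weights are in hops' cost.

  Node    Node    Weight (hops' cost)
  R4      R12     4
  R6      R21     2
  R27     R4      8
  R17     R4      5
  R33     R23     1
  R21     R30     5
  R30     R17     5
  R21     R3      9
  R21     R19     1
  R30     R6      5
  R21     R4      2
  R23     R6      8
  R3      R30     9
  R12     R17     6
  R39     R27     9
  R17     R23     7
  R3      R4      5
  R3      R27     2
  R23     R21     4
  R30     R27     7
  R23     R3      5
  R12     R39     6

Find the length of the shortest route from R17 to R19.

8 hops' cost

Settle nodes by increasing distance from R17:
R17: 0
R4: 5  (via R17)
R30: 5  (via R17)
R12: 6  (via R17)
R21: 7  (via R4)
R23: 7  (via R17)
R19: 8  (via R21)
Shortest route: R17 → R4 → R21 → R19 = 8 hops' cost.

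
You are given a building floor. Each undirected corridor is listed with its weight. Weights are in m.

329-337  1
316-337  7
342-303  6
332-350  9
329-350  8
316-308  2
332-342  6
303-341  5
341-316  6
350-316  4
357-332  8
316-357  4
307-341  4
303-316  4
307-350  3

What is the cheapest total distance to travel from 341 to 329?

14 m

Running Dijkstra from 341:
341: 0
307: 4  (via 341)
303: 5  (via 341)
316: 6  (via 341)
350: 7  (via 307)
308: 8  (via 316)
357: 10  (via 316)
342: 11  (via 303)
337: 13  (via 316)
329: 14  (via 337)
Shortest route: 341–316–337–329 = 14 m.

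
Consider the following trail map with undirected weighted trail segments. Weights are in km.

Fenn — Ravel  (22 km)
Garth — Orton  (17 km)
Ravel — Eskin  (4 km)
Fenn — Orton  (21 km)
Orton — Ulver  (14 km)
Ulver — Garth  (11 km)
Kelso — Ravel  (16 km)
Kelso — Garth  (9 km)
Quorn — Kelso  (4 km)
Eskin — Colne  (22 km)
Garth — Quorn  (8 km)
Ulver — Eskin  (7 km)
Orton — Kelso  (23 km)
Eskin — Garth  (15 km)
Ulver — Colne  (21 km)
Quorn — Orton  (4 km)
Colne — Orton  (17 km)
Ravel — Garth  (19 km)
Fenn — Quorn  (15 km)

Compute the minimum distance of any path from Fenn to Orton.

19 km

Shortest distances from Fenn:
Fenn: 0
Quorn: 15  (via Fenn)
Kelso: 19  (via Quorn)
Orton: 19  (via Quorn)
Shortest route: Fenn–Quorn–Orton = 19 km.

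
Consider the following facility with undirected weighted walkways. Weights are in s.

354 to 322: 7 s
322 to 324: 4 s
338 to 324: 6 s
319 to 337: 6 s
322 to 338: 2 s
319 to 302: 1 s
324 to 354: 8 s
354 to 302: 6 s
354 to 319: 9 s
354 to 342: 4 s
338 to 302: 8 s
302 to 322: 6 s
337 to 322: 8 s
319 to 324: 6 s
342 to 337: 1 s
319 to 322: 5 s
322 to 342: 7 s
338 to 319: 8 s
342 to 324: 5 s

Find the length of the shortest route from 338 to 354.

9 s

Candidate routes:
338–322–354: 2+7 = 9
338–322–342–354: 2+7+4 = 13
The minimum is 9 s via 338–322–354.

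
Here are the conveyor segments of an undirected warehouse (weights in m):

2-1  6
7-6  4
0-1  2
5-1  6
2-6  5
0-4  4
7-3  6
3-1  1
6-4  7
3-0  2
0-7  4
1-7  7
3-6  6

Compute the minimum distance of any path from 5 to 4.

12 m

Shortest distances from 5:
5: 0
1: 6  (via 5)
3: 7  (via 1)
0: 8  (via 1)
2: 12  (via 1)
4: 12  (via 0)
Shortest route: 5 → 1 → 0 → 4 = 12 m.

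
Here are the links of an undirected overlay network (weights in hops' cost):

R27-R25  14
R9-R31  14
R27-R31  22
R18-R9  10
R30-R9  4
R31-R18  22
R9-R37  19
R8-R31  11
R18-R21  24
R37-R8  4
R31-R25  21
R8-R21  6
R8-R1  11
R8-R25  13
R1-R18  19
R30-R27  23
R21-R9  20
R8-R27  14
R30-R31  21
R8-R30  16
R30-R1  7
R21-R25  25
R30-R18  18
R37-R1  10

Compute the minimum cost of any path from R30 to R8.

Settle nodes by increasing distance from R30:
R30: 0
R9: 4  (via R30)
R1: 7  (via R30)
R18: 14  (via R9)
R8: 16  (via R30)
Shortest route: R30 → R8 = 16 hops' cost.

16 hops' cost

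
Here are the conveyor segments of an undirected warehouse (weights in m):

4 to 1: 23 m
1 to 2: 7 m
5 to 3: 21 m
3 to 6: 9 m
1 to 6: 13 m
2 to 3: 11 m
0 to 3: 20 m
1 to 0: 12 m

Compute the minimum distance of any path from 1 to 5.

Shortest distances from 1:
1: 0
2: 7  (via 1)
0: 12  (via 1)
6: 13  (via 1)
3: 18  (via 2)
4: 23  (via 1)
5: 39  (via 3)
Shortest route: 1–2–3–5 = 39 m.

39 m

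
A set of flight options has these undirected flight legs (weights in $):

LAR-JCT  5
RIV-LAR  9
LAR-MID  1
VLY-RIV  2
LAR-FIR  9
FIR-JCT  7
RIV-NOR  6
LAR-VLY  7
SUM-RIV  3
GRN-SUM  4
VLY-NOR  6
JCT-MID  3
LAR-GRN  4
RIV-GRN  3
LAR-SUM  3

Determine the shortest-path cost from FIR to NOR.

$21

Running Dijkstra from FIR:
FIR: 0
JCT: 7  (via FIR)
LAR: 9  (via FIR)
MID: 10  (via JCT)
SUM: 12  (via LAR)
GRN: 13  (via LAR)
RIV: 15  (via SUM)
VLY: 16  (via LAR)
NOR: 21  (via RIV)
Shortest route: FIR–LAR–SUM–RIV–NOR = $21.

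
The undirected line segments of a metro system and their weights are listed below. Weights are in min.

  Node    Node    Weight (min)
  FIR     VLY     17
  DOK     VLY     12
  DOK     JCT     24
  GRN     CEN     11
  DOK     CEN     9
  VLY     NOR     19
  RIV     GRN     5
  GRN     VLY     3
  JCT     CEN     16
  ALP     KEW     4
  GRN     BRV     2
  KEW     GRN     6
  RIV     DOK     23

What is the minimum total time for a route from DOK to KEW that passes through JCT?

57 min

Best DOK to JCT: DOK–JCT costing 24
Best JCT to KEW: JCT–CEN–GRN–KEW costing 33
Total via JCT: 24 + 33 = 57 min.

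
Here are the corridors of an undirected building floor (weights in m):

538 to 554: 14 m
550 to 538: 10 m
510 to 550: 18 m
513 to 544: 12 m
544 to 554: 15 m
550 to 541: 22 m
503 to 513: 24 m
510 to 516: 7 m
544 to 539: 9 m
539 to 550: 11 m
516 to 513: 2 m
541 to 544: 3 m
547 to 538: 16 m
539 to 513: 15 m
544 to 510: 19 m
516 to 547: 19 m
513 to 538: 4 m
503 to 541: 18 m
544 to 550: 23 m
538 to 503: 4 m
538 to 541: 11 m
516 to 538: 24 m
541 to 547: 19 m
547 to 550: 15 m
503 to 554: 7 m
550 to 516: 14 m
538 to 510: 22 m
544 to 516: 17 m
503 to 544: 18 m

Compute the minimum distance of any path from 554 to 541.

18 m

Settle nodes by increasing distance from 554:
554: 0
503: 7  (via 554)
538: 11  (via 503)
544: 15  (via 554)
513: 15  (via 538)
516: 17  (via 513)
541: 18  (via 544)
Shortest route: 554–544–541 = 18 m.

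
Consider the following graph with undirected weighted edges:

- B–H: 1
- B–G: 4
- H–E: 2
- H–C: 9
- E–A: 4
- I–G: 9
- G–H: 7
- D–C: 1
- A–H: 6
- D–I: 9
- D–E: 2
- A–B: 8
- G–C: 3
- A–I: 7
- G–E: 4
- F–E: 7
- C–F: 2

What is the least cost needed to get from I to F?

12

Candidate routes:
I → A → E → D → C → F: 7+4+2+1+2 = 16
I → D → C → F: 9+1+2 = 12
I → G → C → F: 9+3+2 = 14
Cheapest is I → D → C → F at 12.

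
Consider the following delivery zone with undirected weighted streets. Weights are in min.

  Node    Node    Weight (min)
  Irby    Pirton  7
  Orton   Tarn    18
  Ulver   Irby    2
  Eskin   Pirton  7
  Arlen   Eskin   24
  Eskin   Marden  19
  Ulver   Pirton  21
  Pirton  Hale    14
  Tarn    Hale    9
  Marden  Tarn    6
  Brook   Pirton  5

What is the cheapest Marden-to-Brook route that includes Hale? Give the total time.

34 min

Shortest Marden→Hale: Marden → Tarn → Hale = 15
Shortest Hale→Brook: Hale → Pirton → Brook = 19
Total via Hale: 15 + 19 = 34 min.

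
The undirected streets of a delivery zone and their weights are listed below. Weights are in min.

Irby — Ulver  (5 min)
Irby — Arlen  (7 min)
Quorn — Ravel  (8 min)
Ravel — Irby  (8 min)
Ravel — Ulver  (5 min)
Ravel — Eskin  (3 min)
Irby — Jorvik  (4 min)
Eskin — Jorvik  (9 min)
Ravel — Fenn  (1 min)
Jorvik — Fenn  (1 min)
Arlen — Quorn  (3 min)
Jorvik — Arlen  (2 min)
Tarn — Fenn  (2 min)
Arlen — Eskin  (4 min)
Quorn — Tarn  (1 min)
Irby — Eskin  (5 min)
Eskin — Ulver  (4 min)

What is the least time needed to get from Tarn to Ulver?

8 min

Settle nodes by increasing distance from Tarn:
Tarn: 0
Quorn: 1  (via Tarn)
Fenn: 2  (via Tarn)
Jorvik: 3  (via Fenn)
Ravel: 3  (via Fenn)
Arlen: 4  (via Quorn)
Eskin: 6  (via Ravel)
Irby: 7  (via Jorvik)
Ulver: 8  (via Ravel)
Shortest route: Tarn → Fenn → Ravel → Ulver = 8 min.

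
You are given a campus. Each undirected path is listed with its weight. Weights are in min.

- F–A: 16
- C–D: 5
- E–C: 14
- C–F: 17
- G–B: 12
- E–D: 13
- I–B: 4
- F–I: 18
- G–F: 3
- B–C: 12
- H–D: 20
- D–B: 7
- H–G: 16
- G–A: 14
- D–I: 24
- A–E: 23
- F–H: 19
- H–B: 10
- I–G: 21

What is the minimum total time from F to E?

Enumerating some paths:
F - C - D - E: 17+5+13 = 35
F - C - E: 17+14 = 31
F - A - E: 16+23 = 39
F - G - B - D - E: 3+12+7+13 = 35
Cheapest is F - C - E at 31 min.

31 min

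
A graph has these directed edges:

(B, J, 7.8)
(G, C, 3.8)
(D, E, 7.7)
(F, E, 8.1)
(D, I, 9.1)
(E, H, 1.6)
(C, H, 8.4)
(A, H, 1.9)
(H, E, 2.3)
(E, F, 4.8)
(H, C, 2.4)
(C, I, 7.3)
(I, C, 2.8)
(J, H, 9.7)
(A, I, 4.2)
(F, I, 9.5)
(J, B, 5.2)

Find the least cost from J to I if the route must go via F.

Best J to F: J–H–E–F costing 16.8
Shortest F→I: F–I = 9.5
Total via F: 16.8 + 9.5 = 26.3.

26.3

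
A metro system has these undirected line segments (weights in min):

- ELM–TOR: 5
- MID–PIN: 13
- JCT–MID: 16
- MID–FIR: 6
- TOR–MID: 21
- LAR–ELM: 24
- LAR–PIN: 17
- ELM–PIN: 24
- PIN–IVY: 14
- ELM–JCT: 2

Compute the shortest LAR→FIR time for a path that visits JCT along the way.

Best LAR to JCT: LAR–ELM–JCT costing 26
Shortest JCT→FIR: JCT–MID–FIR = 22
Total via JCT: 26 + 22 = 48 min.

48 min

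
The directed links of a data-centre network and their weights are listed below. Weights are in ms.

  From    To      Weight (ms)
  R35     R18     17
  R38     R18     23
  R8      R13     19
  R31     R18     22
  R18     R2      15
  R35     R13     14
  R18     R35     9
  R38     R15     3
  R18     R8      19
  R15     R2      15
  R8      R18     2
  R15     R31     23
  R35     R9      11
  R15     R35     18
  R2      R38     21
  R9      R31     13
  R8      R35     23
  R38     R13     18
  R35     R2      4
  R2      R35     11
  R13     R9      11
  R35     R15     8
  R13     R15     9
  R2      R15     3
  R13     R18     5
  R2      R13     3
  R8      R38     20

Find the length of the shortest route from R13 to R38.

39 ms

Compare a few routes:
R13–R18–R35–R2–R38: 5+9+4+21 = 39
R13–R18–R8–R38: 5+19+20 = 44
R13–R18–R2–R38: 5+15+21 = 41
Cheapest is R13–R18–R35–R2–R38 at 39 ms.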